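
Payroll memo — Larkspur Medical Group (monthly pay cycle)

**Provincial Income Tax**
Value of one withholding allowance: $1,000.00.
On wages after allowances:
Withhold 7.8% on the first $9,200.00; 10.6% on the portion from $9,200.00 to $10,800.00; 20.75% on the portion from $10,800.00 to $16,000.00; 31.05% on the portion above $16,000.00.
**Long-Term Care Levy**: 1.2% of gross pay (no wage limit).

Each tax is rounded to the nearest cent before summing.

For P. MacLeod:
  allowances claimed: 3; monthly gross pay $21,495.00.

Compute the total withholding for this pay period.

Provincial Income Tax: taxable = $21,495.00 − 3×$1,000.00 = $18,495.00
  $1,966.20 + 31.05% × ($18,495.00 − $16,000.00) = $1,966.20 + 31.05% × $2,495.00 = $2,740.90
Long-Term Care Levy: 1.2% × $21,495.00 = $257.94
Total: $2,740.90 + $257.94 = $2,998.84

$2,998.84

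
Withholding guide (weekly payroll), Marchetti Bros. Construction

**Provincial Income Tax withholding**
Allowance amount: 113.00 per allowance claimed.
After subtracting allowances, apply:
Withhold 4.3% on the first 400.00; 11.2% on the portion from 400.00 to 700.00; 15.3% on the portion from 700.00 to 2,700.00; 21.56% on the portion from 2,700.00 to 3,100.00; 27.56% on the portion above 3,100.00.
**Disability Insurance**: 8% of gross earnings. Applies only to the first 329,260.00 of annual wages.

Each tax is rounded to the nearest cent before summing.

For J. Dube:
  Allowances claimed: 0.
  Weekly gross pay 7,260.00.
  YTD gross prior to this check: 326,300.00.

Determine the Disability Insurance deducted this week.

Disability Insurance: cap 329,260.00 − YTD 326,300.00 = 2,960.00 subject; 8% × 2,960.00 = 236.80

236.80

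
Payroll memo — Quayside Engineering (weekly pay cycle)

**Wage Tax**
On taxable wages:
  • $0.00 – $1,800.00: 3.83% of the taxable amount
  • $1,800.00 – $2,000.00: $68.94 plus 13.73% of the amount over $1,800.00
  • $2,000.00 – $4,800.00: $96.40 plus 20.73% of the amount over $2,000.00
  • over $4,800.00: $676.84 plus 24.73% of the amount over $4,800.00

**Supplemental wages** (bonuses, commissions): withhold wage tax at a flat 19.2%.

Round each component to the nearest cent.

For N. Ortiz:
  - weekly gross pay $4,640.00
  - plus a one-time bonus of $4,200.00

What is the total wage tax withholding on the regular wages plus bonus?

Wage Tax: taxable = $4,640.00
  $96.40 + 20.73% × ($4,640.00 − $2,000.00) = $96.40 + 20.73% × $2,640.00 = $643.67
Supplemental (19.2% flat on bonus): 19.2% × $4,200.00 = $806.40
Total wage tax: $643.67 + $806.40 = $1,450.07

$1,450.07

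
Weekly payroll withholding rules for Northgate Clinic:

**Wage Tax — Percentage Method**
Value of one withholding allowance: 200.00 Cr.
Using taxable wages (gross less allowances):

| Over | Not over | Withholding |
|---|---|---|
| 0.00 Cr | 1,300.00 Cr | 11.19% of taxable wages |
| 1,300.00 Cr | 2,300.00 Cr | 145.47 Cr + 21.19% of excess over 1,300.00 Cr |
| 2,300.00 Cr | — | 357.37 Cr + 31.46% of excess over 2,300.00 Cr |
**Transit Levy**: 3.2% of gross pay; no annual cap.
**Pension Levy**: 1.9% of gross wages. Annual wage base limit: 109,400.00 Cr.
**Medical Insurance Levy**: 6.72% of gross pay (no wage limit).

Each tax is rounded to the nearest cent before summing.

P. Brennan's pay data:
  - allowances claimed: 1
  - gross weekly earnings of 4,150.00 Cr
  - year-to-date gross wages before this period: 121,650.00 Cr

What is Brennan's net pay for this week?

2,861.86 Cr

Wage Tax: taxable = 4,150.00 Cr − 1×200.00 Cr = 3,950.00 Cr
  357.37 Cr + 31.46% × (3,950.00 Cr − 2,300.00 Cr) = 357.37 Cr + 31.46% × 1,650.00 Cr = 876.46 Cr
Transit Levy: 3.2% × 4,150.00 Cr = 132.80 Cr
Pension Levy: YTD 121,650.00 Cr ≥ cap 109,400.00 Cr → 0.00 Cr
Medical Insurance Levy: 6.72% × 4,150.00 Cr = 278.88 Cr
Total withheld: 876.46 Cr + 132.80 Cr + 0.00 Cr + 278.88 Cr = 1,288.14 Cr
Net pay: 4,150.00 Cr − 1,288.14 Cr = 2,861.86 Cr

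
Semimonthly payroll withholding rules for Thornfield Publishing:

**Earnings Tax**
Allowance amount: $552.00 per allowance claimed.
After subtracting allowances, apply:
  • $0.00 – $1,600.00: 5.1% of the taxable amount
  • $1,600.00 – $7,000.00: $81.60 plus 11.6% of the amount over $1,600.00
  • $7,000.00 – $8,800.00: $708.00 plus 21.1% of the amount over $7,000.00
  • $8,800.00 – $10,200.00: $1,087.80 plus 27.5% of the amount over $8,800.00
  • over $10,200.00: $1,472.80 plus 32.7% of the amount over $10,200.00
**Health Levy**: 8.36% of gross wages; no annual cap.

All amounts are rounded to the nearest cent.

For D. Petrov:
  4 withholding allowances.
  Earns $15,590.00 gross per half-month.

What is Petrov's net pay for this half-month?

$11,773.37

Earnings Tax: taxable = $15,590.00 − 4×$552.00 = $13,382.00
  $1,472.80 + 32.7% × ($13,382.00 − $10,200.00) = $1,472.80 + 32.7% × $3,182.00 = $2,513.31
Health Levy: 8.36% × $15,590.00 = $1,303.32
Total withheld: $2,513.31 + $1,303.32 = $3,816.63
Net pay: $15,590.00 − $3,816.63 = $11,773.37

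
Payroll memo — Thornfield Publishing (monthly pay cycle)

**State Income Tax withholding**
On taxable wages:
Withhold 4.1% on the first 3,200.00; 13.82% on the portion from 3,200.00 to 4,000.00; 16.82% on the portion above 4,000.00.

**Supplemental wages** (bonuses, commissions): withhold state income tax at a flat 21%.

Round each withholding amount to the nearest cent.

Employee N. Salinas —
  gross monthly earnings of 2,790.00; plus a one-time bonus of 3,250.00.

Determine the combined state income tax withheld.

State Income Tax: taxable = 2,790.00
  4.1% × 2,790.00 = 114.39
Supplemental (21% flat on bonus): 21% × 3,250.00 = 682.50
Total state income tax: 114.39 + 682.50 = 796.89

796.89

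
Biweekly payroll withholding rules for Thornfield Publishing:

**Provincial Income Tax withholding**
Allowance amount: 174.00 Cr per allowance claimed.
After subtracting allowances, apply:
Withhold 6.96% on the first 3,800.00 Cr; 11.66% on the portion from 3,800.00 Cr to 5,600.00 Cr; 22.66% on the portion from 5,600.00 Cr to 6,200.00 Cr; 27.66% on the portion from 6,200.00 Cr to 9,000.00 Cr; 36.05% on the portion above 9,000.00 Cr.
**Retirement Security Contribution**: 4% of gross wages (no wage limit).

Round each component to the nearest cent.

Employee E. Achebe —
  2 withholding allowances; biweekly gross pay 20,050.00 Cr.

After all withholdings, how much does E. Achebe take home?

Provincial Income Tax: taxable = 20,050.00 Cr − 2×174.00 Cr = 19,702.00 Cr
  1,384.80 Cr + 36.05% × (19,702.00 Cr − 9,000.00 Cr) = 1,384.80 Cr + 36.05% × 10,702.00 Cr = 5,242.87 Cr
Retirement Security Contribution: 4% × 20,050.00 Cr = 802.00 Cr
Total withheld: 5,242.87 Cr + 802.00 Cr = 6,044.87 Cr
Net pay: 20,050.00 Cr − 6,044.87 Cr = 14,005.13 Cr

14,005.13 Cr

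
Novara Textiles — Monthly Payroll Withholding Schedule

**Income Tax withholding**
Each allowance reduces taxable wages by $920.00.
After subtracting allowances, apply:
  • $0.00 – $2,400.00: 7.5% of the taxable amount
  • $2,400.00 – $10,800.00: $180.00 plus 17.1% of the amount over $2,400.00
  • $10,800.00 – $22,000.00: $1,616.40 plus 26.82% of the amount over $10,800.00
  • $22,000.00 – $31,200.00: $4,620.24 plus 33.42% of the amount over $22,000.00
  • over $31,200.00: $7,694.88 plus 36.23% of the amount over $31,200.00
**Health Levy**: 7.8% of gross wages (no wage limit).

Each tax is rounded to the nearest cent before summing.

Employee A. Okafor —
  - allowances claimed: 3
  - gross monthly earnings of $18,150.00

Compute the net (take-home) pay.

$13,886.86

Income Tax: taxable = $18,150.00 − 3×$920.00 = $15,390.00
  $1,616.40 + 26.82% × ($15,390.00 − $10,800.00) = $1,616.40 + 26.82% × $4,590.00 = $2,847.44
Health Levy: 7.8% × $18,150.00 = $1,415.70
Total withheld: $2,847.44 + $1,415.70 = $4,263.14
Net pay: $18,150.00 − $4,263.14 = $13,886.86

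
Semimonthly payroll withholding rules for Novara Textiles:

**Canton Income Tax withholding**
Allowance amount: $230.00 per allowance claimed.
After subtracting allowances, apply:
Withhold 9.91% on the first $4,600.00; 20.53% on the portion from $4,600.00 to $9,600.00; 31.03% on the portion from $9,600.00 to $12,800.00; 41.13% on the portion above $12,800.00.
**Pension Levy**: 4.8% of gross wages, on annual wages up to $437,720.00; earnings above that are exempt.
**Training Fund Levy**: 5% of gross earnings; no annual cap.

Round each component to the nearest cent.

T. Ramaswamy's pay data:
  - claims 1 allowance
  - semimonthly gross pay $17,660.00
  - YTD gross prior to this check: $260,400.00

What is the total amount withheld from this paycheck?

$6,110.32

Canton Income Tax: taxable = $17,660.00 − 1×$230.00 = $17,430.00
  $2,475.32 + 41.13% × ($17,430.00 − $12,800.00) = $2,475.32 + 41.13% × $4,630.00 = $4,379.64
Pension Levy: 4.8% × $17,660.00 = $847.68
Training Fund Levy: 5% × $17,660.00 = $883.00
Total: $4,379.64 + $847.68 + $883.00 = $6,110.32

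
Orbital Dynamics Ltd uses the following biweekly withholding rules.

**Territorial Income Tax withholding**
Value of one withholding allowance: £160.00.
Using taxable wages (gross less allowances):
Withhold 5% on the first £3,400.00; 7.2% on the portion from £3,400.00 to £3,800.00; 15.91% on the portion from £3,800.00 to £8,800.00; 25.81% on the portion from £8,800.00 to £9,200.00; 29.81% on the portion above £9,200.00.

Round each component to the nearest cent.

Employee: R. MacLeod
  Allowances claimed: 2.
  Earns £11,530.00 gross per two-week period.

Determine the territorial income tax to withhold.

£1,696.72

Territorial Income Tax: taxable = £11,530.00 − 2×£160.00 = £11,210.00
  £1,097.54 + 29.81% × (£11,210.00 − £9,200.00) = £1,097.54 + 29.81% × £2,010.00 = £1,696.72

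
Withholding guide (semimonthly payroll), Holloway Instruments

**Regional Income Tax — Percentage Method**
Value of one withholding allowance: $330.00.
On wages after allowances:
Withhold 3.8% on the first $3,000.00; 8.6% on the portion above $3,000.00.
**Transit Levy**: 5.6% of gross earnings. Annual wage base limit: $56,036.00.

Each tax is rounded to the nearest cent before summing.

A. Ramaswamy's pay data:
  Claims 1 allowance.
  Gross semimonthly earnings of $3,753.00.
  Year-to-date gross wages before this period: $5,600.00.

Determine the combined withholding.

Regional Income Tax: taxable = $3,753.00 − 1×$330.00 = $3,423.00
  $114.00 + 8.6% × ($3,423.00 − $3,000.00) = $114.00 + 8.6% × $423.00 = $150.38
Transit Levy: 5.6% × $3,753.00 = $210.17
Total: $150.38 + $210.17 = $360.55

$360.55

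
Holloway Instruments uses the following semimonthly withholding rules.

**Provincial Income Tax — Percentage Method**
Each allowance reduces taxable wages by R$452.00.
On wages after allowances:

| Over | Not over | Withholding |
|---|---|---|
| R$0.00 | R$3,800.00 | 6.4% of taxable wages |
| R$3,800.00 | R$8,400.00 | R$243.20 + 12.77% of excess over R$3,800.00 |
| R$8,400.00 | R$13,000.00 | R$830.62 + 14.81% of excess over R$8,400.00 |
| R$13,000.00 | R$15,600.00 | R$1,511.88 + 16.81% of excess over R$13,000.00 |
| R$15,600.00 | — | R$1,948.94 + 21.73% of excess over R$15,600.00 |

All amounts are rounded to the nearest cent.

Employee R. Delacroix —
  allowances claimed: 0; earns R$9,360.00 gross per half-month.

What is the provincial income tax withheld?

Provincial Income Tax: taxable = R$9,360.00
  R$830.62 + 14.81% × (R$9,360.00 − R$8,400.00) = R$830.62 + 14.81% × R$960.00 = R$972.80

R$972.80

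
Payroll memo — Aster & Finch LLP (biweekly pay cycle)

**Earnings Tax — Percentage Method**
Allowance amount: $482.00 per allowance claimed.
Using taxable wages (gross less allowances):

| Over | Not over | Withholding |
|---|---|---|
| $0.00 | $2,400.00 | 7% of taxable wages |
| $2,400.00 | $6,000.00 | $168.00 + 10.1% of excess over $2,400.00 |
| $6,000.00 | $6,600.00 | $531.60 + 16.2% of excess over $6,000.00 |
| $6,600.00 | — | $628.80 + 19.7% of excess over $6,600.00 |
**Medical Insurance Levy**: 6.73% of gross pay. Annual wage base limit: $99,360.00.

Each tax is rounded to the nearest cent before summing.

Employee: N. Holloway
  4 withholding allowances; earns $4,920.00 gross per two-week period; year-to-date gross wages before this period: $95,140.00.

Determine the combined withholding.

$511.80

Earnings Tax: taxable = $4,920.00 − 4×$482.00 = $2,992.00
  $168.00 + 10.1% × ($2,992.00 − $2,400.00) = $168.00 + 10.1% × $592.00 = $227.79
Medical Insurance Levy: cap $99,360.00 − YTD $95,140.00 = $4,220.00 subject; 6.73% × $4,220.00 = $284.01
Total: $227.79 + $284.01 = $511.80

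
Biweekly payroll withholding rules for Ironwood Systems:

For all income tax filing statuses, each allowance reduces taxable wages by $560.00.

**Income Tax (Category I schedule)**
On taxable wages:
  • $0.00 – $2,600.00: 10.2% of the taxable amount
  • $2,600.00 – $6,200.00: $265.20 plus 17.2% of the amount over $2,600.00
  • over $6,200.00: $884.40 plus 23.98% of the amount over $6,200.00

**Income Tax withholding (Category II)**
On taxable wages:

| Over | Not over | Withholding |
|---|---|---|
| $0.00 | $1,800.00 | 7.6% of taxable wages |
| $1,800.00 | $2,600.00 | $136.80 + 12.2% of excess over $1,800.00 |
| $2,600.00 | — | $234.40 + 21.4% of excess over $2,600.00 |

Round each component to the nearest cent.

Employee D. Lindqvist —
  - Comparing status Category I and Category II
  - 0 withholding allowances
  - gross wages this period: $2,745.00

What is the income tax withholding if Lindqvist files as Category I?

Income Tax (Category I): taxable = $2,745.00
  $265.20 + 17.2% × ($2,745.00 − $2,600.00) = $265.20 + 17.2% × $145.00 = $290.14

$290.14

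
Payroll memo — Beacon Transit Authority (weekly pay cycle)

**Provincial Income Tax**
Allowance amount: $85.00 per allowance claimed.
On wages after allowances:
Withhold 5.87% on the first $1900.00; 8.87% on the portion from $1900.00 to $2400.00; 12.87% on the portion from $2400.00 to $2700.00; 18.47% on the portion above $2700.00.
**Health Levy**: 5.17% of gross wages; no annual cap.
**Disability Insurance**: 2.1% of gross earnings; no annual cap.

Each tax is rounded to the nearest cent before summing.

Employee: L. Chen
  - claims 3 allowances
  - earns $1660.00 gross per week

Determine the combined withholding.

Provincial Income Tax: taxable = $1660.00 − 3×$85.00 = $1405.00
  5.87% × $1405.00 = $82.47
Health Levy: 5.17% × $1660.00 = $85.82
Disability Insurance: 2.1% × $1660.00 = $34.86
Total: $82.47 + $85.82 + $34.86 = $203.15

$203.15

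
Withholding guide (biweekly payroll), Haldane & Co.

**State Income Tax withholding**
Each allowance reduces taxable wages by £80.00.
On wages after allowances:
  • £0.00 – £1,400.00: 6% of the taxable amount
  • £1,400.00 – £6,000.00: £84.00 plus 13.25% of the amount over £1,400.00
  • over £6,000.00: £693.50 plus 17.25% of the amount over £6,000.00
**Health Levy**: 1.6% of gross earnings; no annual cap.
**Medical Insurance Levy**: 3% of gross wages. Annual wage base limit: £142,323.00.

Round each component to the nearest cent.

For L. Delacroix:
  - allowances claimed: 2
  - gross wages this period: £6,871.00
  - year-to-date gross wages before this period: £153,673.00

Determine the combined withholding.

State Income Tax: taxable = £6,871.00 − 2×£80.00 = £6,711.00
  £693.50 + 17.25% × (£6,711.00 − £6,000.00) = £693.50 + 17.25% × £711.00 = £816.15
Health Levy: 1.6% × £6,871.00 = £109.94
Medical Insurance Levy: YTD £153,673.00 ≥ cap £142,323.00 → £0.00
Total: £816.15 + £109.94 + £0.00 = £926.09

£926.09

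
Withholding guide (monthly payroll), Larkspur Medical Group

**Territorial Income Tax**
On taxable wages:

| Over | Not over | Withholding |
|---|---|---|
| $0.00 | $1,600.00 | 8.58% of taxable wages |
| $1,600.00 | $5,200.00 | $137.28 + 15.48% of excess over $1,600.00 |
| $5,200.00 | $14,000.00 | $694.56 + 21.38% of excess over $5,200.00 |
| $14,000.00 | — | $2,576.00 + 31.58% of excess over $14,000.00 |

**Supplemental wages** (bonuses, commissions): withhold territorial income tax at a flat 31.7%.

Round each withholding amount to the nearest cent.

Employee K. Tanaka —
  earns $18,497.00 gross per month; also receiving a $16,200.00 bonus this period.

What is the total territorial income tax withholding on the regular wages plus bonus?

$9,131.55

Territorial Income Tax: taxable = $18,497.00
  $2,576.00 + 31.58% × ($18,497.00 − $14,000.00) = $2,576.00 + 31.58% × $4,497.00 = $3,996.15
Supplemental (31.7% flat on bonus): 31.7% × $16,200.00 = $5,135.40
Total territorial income tax: $3,996.15 + $5,135.40 = $9,131.55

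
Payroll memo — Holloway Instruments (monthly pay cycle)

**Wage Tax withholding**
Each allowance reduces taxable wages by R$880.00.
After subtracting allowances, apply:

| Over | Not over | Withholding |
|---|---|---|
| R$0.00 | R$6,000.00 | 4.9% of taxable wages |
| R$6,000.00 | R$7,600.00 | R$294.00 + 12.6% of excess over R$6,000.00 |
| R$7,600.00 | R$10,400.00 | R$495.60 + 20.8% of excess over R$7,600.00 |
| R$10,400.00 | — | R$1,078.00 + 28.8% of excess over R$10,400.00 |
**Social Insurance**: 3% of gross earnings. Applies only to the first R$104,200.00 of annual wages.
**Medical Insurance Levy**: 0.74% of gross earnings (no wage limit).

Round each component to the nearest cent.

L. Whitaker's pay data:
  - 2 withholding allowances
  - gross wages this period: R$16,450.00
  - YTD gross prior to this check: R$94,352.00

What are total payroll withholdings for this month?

Wage Tax: taxable = R$16,450.00 − 2×R$880.00 = R$14,690.00
  R$1,078.00 + 28.8% × (R$14,690.00 − R$10,400.00) = R$1,078.00 + 28.8% × R$4,290.00 = R$2,313.52
Social Insurance: cap R$104,200.00 − YTD R$94,352.00 = R$9,848.00 subject; 3% × R$9,848.00 = R$295.44
Medical Insurance Levy: 0.74% × R$16,450.00 = R$121.73
Total: R$2,313.52 + R$295.44 + R$121.73 = R$2,730.69

R$2,730.69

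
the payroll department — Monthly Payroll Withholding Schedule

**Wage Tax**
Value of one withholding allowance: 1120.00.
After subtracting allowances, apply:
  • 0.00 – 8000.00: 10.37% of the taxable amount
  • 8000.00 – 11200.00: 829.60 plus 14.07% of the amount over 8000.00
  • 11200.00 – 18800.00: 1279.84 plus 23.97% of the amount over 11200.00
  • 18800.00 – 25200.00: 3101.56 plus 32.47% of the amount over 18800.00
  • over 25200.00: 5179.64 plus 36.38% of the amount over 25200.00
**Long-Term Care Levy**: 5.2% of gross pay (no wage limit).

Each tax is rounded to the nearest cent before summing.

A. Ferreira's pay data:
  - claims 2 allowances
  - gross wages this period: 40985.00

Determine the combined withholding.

12238.53

Wage Tax: taxable = 40985.00 − 2×1120.00 = 38745.00
  5179.64 + 36.38% × (38745.00 − 25200.00) = 5179.64 + 36.38% × 13545.00 = 10107.31
Long-Term Care Levy: 5.2% × 40985.00 = 2131.22
Total: 10107.31 + 2131.22 = 12238.53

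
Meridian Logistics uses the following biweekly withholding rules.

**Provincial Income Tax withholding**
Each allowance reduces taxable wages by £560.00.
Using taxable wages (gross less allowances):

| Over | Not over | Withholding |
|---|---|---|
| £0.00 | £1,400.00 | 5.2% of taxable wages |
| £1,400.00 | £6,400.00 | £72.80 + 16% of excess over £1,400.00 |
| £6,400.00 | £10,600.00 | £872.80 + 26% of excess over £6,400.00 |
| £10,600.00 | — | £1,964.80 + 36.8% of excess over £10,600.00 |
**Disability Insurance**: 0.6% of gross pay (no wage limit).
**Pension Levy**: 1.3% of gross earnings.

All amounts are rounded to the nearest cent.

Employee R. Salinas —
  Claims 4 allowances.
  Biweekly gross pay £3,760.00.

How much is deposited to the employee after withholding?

Provincial Income Tax: taxable = £3,760.00 − 4×£560.00 = £1,520.00
  £72.80 + 16% × (£1,520.00 − £1,400.00) = £72.80 + 16% × £120.00 = £92.00
Disability Insurance: 0.6% × £3,760.00 = £22.56
Pension Levy: 1.3% × £3,760.00 = £48.88
Total withheld: £92.00 + £22.56 + £48.88 = £163.44
Net pay: £3,760.00 − £163.44 = £3,596.56

£3,596.56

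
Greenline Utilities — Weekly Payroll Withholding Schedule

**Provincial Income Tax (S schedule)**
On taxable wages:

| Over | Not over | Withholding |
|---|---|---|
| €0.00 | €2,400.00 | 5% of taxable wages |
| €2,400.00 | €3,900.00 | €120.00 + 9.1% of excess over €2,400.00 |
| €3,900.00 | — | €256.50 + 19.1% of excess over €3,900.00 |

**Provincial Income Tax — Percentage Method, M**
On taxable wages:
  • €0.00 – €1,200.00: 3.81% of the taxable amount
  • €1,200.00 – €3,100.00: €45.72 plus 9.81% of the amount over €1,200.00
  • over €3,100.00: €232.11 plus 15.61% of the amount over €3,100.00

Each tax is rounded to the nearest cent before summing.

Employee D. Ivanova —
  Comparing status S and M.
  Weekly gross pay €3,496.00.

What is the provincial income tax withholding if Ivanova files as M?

Provincial Income Tax (M): taxable = €3,496.00
  €232.11 + 15.61% × (€3,496.00 − €3,100.00) = €232.11 + 15.61% × €396.00 = €293.93

€293.93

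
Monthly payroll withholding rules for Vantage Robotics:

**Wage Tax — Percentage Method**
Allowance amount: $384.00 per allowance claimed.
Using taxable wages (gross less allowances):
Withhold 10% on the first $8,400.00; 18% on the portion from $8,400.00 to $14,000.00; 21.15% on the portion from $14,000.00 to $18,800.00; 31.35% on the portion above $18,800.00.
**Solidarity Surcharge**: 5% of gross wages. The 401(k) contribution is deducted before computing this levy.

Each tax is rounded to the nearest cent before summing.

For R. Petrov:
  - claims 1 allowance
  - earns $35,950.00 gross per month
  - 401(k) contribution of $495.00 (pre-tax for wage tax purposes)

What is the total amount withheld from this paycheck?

Wage Tax: taxable = $35,950.00 − $495.00 − 1×$384.00 = $35,071.00
  $2,863.20 + 31.35% × ($35,071.00 − $18,800.00) = $2,863.20 + 31.35% × $16,271.00 = $7,964.16
Solidarity Surcharge: 5% × $35,455.00 = $1,772.75
Total: $7,964.16 + $1,772.75 = $9,736.91

$9,736.91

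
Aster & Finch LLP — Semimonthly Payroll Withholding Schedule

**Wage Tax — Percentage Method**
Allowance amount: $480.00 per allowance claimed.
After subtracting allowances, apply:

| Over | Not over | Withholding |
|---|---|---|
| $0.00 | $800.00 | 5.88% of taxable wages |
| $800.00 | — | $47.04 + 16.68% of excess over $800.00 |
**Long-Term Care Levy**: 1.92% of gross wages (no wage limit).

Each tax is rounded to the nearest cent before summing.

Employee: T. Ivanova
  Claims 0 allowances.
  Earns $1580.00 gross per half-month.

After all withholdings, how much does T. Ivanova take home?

Wage Tax: taxable = $1580.00
  $47.04 + 16.68% × ($1580.00 − $800.00) = $47.04 + 16.68% × $780.00 = $177.14
Long-Term Care Levy: 1.92% × $1580.00 = $30.34
Total withheld: $177.14 + $30.34 = $207.48
Net pay: $1580.00 − $207.48 = $1372.52

$1372.52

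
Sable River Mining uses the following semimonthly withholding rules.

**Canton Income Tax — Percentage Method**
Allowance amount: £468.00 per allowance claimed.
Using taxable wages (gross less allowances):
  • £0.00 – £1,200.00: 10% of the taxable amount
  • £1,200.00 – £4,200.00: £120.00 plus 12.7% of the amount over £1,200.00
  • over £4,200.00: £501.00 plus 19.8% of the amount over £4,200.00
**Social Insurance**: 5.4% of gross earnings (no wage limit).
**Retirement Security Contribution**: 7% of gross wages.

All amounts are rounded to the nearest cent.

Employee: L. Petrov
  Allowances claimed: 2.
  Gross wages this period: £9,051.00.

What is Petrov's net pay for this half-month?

£6,652.51

Canton Income Tax: taxable = £9,051.00 − 2×£468.00 = £8,115.00
  £501.00 + 19.8% × (£8,115.00 − £4,200.00) = £501.00 + 19.8% × £3,915.00 = £1,276.17
Social Insurance: 5.4% × £9,051.00 = £488.75
Retirement Security Contribution: 7% × £9,051.00 = £633.57
Total withheld: £1,276.17 + £488.75 + £633.57 = £2,398.49
Net pay: £9,051.00 − £2,398.49 = £6,652.51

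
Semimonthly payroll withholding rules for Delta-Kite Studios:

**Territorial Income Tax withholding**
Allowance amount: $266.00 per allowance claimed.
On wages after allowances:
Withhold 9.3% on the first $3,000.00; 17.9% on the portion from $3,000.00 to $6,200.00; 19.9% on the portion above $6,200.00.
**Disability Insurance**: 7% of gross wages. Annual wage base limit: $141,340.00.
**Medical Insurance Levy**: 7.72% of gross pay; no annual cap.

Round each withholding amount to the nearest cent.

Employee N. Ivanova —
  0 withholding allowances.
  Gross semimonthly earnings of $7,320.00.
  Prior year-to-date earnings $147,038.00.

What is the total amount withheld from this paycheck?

Territorial Income Tax: taxable = $7,320.00
  $851.80 + 19.9% × ($7,320.00 − $6,200.00) = $851.80 + 19.9% × $1,120.00 = $1,074.68
Disability Insurance: YTD $147,038.00 ≥ cap $141,340.00 → $0.00
Medical Insurance Levy: 7.72% × $7,320.00 = $565.10
Total: $1,074.68 + $0.00 + $565.10 = $1,639.78

$1,639.78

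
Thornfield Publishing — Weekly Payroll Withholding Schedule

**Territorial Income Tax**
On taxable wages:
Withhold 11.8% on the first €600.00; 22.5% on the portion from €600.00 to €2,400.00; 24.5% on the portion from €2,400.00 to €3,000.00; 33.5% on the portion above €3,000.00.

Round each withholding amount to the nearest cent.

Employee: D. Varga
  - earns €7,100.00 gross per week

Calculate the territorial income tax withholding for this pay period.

Territorial Income Tax: taxable = €7,100.00
  €622.80 + 33.5% × (€7,100.00 − €3,000.00) = €622.80 + 33.5% × €4,100.00 = €1,996.30

€1,996.30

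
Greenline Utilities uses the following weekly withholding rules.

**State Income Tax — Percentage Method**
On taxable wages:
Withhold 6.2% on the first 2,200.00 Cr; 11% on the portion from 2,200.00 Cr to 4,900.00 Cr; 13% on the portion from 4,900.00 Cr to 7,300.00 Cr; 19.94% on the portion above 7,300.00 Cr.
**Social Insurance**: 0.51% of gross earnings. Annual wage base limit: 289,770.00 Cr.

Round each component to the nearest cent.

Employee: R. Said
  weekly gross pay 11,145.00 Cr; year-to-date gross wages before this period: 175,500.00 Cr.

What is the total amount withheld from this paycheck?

State Income Tax: taxable = 11,145.00 Cr
  745.40 Cr + 19.94% × (11,145.00 Cr − 7,300.00 Cr) = 745.40 Cr + 19.94% × 3,845.00 Cr = 1,512.09 Cr
Social Insurance: 0.51% × 11,145.00 Cr = 56.84 Cr
Total: 1,512.09 Cr + 56.84 Cr = 1,568.93 Cr

1,568.93 Cr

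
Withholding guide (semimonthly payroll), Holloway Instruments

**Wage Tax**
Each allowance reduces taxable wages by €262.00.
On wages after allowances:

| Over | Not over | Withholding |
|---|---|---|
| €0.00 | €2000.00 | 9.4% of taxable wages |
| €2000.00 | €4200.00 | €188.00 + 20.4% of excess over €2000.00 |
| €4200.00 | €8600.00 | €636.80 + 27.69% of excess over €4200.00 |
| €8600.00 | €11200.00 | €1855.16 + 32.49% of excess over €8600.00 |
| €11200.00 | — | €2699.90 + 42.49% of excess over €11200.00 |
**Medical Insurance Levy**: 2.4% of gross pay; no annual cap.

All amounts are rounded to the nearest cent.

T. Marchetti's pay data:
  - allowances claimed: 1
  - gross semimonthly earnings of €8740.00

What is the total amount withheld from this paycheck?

Wage Tax: taxable = €8740.00 − 1×€262.00 = €8478.00
  €636.80 + 27.69% × (€8478.00 − €4200.00) = €636.80 + 27.69% × €4278.00 = €1821.38
Medical Insurance Levy: 2.4% × €8740.00 = €209.76
Total: €1821.38 + €209.76 = €2031.14

€2031.14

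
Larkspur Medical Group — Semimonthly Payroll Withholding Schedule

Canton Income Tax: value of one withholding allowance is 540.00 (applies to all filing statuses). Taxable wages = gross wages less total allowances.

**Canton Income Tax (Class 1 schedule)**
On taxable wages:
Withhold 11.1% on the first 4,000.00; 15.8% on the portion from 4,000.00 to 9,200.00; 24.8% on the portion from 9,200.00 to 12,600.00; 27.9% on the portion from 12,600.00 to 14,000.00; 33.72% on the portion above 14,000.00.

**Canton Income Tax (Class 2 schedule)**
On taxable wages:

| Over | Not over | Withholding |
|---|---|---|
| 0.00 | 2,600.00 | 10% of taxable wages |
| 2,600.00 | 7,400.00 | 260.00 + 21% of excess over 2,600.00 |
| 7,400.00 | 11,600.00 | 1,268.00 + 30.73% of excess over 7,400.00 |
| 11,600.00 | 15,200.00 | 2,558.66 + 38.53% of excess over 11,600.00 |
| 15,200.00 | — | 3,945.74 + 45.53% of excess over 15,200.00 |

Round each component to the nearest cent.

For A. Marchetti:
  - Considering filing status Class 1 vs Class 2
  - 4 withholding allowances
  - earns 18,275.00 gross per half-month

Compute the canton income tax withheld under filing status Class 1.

3,212.58

Canton Income Tax (Class 1): taxable = 18,275.00 − 4×540.00 = 16,115.00
  2,499.40 + 33.72% × (16,115.00 − 14,000.00) = 2,499.40 + 33.72% × 2,115.00 = 3,212.58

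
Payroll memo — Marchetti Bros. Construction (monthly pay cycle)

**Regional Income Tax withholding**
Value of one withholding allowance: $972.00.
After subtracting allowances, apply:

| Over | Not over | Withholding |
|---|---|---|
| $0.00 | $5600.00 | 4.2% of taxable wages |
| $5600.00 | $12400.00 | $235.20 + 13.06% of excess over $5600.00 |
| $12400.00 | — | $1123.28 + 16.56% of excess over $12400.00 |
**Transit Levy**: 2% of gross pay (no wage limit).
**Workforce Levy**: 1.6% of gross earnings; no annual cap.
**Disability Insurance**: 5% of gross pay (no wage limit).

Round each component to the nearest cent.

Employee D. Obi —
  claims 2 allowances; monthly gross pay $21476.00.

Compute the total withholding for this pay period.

$4151.28

Regional Income Tax: taxable = $21476.00 − 2×$972.00 = $19532.00
  $1123.28 + 16.56% × ($19532.00 − $12400.00) = $1123.28 + 16.56% × $7132.00 = $2304.34
Transit Levy: 2% × $21476.00 = $429.52
Workforce Levy: 1.6% × $21476.00 = $343.62
Disability Insurance: 5% × $21476.00 = $1073.80
Total: $2304.34 + $429.52 + $343.62 + $1073.80 = $4151.28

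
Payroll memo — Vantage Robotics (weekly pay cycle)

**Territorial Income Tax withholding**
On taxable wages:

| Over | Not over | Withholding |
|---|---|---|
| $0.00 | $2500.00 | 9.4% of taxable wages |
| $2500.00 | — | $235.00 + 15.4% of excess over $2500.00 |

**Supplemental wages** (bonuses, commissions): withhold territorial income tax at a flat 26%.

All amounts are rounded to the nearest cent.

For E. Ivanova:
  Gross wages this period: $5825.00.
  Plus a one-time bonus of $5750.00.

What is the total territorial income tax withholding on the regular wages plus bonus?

$2242.05

Territorial Income Tax: taxable = $5825.00
  $235.00 + 15.4% × ($5825.00 − $2500.00) = $235.00 + 15.4% × $3325.00 = $747.05
Supplemental (26% flat on bonus): 26% × $5750.00 = $1495.00
Total territorial income tax: $747.05 + $1495.00 = $2242.05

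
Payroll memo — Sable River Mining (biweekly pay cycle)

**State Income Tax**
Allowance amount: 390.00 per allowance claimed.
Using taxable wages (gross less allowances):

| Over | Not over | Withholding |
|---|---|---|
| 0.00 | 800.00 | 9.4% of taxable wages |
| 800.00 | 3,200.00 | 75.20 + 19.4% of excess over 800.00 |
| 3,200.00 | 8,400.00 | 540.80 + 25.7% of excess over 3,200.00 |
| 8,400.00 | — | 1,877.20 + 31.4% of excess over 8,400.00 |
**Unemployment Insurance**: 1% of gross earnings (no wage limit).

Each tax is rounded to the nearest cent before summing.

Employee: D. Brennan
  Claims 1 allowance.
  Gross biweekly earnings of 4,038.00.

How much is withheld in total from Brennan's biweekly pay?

State Income Tax: taxable = 4,038.00 − 1×390.00 = 3,648.00
  540.80 + 25.7% × (3,648.00 − 3,200.00) = 540.80 + 25.7% × 448.00 = 655.94
Unemployment Insurance: 1% × 4,038.00 = 40.38
Total: 655.94 + 40.38 = 696.32

696.32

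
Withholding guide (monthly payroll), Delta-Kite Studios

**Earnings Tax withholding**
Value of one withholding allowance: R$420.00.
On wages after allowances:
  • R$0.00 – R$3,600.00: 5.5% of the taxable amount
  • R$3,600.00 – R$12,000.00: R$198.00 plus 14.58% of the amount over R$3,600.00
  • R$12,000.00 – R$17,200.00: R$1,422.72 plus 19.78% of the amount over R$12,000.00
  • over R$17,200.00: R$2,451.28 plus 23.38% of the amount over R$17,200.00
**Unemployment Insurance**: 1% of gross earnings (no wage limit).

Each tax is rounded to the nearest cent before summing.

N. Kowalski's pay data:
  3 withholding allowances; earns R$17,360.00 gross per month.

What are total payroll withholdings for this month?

R$2,407.30

Earnings Tax: taxable = R$17,360.00 − 3×R$420.00 = R$16,100.00
  R$1,422.72 + 19.78% × (R$16,100.00 − R$12,000.00) = R$1,422.72 + 19.78% × R$4,100.00 = R$2,233.70
Unemployment Insurance: 1% × R$17,360.00 = R$173.60
Total: R$2,233.70 + R$173.60 = R$2,407.30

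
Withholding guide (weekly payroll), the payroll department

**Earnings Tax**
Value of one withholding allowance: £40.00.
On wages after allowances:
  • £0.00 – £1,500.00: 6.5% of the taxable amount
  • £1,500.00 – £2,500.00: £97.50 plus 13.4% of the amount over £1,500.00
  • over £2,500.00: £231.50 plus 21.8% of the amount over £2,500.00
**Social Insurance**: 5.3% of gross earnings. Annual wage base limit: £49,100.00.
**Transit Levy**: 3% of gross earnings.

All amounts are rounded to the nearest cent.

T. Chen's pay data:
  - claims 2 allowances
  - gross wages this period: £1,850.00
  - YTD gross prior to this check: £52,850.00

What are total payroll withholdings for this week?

£189.18

Earnings Tax: taxable = £1,850.00 − 2×£40.00 = £1,770.00
  £97.50 + 13.4% × (£1,770.00 − £1,500.00) = £97.50 + 13.4% × £270.00 = £133.68
Social Insurance: YTD £52,850.00 ≥ cap £49,100.00 → £0.00
Transit Levy: 3% × £1,850.00 = £55.50
Total: £133.68 + £0.00 + £55.50 = £189.18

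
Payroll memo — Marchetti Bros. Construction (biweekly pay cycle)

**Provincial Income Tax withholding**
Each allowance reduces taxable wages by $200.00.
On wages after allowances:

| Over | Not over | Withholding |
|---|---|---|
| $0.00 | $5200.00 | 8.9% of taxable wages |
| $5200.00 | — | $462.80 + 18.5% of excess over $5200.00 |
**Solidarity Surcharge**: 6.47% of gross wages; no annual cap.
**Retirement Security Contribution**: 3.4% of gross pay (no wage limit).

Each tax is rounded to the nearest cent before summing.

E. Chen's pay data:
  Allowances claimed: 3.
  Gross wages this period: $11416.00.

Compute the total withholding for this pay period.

$2628.52

Provincial Income Tax: taxable = $11416.00 − 3×$200.00 = $10816.00
  $462.80 + 18.5% × ($10816.00 − $5200.00) = $462.80 + 18.5% × $5616.00 = $1501.76
Solidarity Surcharge: 6.47% × $11416.00 = $738.62
Retirement Security Contribution: 3.4% × $11416.00 = $388.14
Total: $1501.76 + $738.62 + $388.14 = $2628.52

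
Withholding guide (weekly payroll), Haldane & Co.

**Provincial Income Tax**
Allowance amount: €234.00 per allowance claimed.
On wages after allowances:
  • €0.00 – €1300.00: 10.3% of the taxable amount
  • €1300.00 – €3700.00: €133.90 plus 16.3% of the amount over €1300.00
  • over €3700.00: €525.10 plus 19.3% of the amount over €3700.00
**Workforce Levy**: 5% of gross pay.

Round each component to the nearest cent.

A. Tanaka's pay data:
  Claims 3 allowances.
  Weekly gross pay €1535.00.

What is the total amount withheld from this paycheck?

Provincial Income Tax: taxable = €1535.00 − 3×€234.00 = €833.00
  10.3% × €833.00 = €85.80
Workforce Levy: 5% × €1535.00 = €76.75
Total: €85.80 + €76.75 = €162.55

€162.55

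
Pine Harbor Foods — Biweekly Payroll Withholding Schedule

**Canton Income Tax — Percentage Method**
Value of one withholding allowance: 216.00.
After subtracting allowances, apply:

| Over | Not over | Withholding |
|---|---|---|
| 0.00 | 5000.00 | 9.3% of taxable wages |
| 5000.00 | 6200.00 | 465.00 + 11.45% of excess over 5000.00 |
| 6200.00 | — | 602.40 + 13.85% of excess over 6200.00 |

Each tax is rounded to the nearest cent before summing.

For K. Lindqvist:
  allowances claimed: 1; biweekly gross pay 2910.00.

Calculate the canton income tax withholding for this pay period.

250.54

Canton Income Tax: taxable = 2910.00 − 1×216.00 = 2694.00
  9.3% × 2694.00 = 250.54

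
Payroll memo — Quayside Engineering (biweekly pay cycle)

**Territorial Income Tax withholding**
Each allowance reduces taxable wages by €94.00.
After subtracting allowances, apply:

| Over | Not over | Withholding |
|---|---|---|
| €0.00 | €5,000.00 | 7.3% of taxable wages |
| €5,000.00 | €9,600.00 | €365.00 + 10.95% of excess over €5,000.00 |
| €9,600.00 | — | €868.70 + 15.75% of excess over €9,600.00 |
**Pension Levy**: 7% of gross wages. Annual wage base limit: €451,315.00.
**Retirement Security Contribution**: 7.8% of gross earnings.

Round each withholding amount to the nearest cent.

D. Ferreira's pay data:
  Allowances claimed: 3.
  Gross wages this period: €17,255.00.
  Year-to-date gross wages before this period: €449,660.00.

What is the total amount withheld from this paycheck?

€3,491.69

Territorial Income Tax: taxable = €17,255.00 − 3×€94.00 = €16,973.00
  €868.70 + 15.75% × (€16,973.00 − €9,600.00) = €868.70 + 15.75% × €7,373.00 = €2,029.95
Pension Levy: cap €451,315.00 − YTD €449,660.00 = €1,655.00 subject; 7% × €1,655.00 = €115.85
Retirement Security Contribution: 7.8% × €17,255.00 = €1,345.89
Total: €2,029.95 + €115.85 + €1,345.89 = €3,491.69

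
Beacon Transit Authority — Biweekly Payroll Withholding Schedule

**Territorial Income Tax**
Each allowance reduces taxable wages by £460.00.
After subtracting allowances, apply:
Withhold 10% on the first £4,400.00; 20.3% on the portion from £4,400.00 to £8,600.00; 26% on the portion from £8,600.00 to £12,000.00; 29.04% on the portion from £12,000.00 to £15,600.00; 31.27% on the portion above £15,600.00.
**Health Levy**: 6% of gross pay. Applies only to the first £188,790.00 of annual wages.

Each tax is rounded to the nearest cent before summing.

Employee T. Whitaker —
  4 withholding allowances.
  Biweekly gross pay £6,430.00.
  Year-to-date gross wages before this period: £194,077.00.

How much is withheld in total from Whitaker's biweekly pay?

Territorial Income Tax: taxable = £6,430.00 − 4×£460.00 = £4,590.00
  £440.00 + 20.3% × (£4,590.00 − £4,400.00) = £440.00 + 20.3% × £190.00 = £478.57
Health Levy: YTD £194,077.00 ≥ cap £188,790.00 → £0.00
Total: £478.57 + £0.00 = £478.57

£478.57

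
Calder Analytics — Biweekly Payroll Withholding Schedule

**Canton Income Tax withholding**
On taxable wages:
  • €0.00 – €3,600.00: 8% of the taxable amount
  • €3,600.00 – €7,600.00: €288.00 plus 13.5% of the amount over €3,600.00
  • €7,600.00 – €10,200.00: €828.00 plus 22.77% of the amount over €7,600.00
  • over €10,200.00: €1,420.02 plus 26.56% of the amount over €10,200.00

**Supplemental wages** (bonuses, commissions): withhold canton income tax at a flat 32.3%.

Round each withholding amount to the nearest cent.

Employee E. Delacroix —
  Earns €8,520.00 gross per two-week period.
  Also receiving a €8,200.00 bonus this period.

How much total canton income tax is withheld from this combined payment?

€3,686.08

Canton Income Tax: taxable = €8,520.00
  €828.00 + 22.77% × (€8,520.00 − €7,600.00) = €828.00 + 22.77% × €920.00 = €1,037.48
Supplemental (32.3% flat on bonus): 32.3% × €8,200.00 = €2,648.60
Total canton income tax: €1,037.48 + €2,648.60 = €3,686.08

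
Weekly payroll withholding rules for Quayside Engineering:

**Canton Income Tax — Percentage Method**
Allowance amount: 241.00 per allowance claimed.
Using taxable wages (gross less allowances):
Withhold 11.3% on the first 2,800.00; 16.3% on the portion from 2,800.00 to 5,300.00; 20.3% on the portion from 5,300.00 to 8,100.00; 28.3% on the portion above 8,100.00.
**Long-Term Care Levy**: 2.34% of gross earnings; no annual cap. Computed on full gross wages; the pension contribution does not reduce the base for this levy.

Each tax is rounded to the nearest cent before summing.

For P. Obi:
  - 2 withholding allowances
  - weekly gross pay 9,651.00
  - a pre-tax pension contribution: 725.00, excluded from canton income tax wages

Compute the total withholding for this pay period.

Canton Income Tax: taxable = 9,651.00 − 725.00 − 2×241.00 = 8,444.00
  1,292.30 + 28.3% × (8,444.00 − 8,100.00) = 1,292.30 + 28.3% × 344.00 = 1,389.65
Long-Term Care Levy: 2.34% × 9,651.00 = 225.83
Total: 1,389.65 + 225.83 = 1,615.48

1,615.48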